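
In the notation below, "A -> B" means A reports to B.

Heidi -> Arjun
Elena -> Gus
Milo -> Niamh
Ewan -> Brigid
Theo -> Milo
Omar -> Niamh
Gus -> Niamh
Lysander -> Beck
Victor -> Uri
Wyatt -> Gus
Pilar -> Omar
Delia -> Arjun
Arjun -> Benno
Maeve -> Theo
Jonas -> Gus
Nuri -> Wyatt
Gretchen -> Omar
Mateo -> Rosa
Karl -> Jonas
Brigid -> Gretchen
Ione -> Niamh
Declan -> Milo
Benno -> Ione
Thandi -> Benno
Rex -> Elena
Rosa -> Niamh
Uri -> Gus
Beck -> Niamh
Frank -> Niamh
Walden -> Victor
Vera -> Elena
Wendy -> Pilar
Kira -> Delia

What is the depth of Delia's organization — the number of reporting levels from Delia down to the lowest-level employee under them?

1

The longest chain under Delia runs Delia → Kira, which is 1 level below Delia.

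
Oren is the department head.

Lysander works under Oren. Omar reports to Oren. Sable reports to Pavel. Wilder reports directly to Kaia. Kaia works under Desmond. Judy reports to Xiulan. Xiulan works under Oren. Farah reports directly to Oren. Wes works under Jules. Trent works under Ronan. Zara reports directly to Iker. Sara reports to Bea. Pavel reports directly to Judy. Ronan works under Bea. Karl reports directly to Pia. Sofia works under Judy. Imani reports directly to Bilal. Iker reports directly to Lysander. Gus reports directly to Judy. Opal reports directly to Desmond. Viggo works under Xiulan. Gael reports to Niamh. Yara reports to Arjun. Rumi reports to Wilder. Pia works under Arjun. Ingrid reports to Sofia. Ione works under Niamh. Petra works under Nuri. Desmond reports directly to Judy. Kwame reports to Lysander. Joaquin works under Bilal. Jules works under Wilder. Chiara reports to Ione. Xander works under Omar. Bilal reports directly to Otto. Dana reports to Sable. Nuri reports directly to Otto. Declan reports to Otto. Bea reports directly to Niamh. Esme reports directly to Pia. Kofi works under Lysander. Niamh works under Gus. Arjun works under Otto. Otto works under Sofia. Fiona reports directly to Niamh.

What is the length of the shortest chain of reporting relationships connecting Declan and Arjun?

2

Declan is 1 level below Otto, and Arjun is 1 level below Otto (their lowest common manager). The shortest path runs up from Declan to Otto and back down to Arjun: 1 + 1 = 2 links.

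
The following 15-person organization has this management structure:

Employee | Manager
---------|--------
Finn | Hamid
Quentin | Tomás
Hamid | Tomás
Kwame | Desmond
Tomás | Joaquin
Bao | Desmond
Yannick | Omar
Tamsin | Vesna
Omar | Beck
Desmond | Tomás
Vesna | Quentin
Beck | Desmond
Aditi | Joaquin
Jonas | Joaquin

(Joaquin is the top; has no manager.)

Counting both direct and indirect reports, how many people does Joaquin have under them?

Joaquin directly manages Tomás, Aditi, Jonas. Under Tomás: Quentin, Vesna, Tamsin, Desmond, Kwame, Bao, Beck, Omar, Yannick, Hamid, Finn (11). Aditi has no reports. Jonas has no reports. So Joaquin's organization is 3 direct reports plus everyone under them: 12 + 1 + 1 = 14.

14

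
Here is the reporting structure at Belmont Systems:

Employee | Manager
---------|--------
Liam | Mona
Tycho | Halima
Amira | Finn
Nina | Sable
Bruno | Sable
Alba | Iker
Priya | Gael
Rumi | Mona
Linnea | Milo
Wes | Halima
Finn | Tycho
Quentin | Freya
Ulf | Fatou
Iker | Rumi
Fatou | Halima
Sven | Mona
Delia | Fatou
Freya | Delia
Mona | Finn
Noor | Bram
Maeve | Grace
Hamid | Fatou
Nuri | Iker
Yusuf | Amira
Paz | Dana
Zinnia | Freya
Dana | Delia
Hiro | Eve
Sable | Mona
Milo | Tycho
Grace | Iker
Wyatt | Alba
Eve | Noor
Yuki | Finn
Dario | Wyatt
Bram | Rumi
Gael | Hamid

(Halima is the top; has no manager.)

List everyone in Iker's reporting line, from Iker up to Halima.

Iker reports to Rumi. Rumi reports to Mona. Mona reports to Finn. Finn reports to Tycho. Tycho reports to Halima. Halima is at the top.

Iker -> Rumi -> Mona -> Finn -> Tycho -> Halima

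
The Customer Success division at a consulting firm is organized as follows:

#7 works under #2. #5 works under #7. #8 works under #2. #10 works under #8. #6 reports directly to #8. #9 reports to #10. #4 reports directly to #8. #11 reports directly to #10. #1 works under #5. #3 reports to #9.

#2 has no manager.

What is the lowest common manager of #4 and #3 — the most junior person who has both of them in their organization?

#8

#4's chain of managers is #8, #2. #3's chain of managers is #9, #10, #8, #2. The first manager that appears in both chains is #8.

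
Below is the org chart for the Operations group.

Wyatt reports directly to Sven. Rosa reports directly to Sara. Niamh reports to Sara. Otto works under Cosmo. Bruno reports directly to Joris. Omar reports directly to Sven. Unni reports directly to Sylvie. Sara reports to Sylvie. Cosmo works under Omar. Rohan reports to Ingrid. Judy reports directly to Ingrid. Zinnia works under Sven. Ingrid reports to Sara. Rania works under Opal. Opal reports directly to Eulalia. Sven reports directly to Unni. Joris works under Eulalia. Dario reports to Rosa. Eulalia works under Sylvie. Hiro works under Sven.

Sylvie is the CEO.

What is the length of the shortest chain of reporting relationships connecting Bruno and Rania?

Bruno is 2 levels below Eulalia, and Rania is 2 levels below Eulalia (their lowest common manager). The shortest path runs up from Bruno to Eulalia and back down to Rania: 2 + 2 = 4 links.

4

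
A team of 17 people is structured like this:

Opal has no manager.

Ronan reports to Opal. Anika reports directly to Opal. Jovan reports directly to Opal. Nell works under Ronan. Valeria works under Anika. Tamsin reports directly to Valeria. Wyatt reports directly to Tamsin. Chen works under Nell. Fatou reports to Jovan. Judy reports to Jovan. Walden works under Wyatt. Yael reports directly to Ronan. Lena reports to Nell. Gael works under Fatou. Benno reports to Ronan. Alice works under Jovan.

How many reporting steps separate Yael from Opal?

2

Chain from Yael up to Opal: Yael → Ronan → Opal. That is 2 steps up, so Yael is 2 levels below Opal.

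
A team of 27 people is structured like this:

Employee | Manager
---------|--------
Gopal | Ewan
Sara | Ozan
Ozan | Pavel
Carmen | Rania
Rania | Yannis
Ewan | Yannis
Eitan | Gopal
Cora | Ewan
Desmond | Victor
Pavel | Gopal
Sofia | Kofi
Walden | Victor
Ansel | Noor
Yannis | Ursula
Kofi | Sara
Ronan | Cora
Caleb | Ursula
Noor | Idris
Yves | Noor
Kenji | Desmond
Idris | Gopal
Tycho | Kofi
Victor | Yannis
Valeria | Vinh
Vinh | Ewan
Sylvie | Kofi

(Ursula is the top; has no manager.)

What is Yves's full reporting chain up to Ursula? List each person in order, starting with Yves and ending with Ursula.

Yves -> Noor -> Idris -> Gopal -> Ewan -> Yannis -> Ursula

Yves reports to Noor. Noor reports to Idris. Idris reports to Gopal. Gopal reports to Ewan. Ewan reports to Yannis. Yannis reports to Ursula. Ursula is at the top.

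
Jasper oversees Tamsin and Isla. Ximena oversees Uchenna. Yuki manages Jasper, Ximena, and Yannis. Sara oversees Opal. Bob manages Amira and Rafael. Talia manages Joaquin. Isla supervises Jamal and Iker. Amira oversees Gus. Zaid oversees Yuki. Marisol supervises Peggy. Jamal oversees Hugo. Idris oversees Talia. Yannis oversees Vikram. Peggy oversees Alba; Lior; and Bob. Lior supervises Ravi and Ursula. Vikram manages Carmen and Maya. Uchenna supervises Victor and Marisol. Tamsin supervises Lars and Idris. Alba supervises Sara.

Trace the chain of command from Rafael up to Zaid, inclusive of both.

Rafael -> Bob -> Peggy -> Marisol -> Uchenna -> Ximena -> Yuki -> Zaid

Rafael reports to Bob. Bob reports to Peggy. Peggy reports to Marisol. Marisol reports to Uchenna. Uchenna reports to Ximena. Ximena reports to Yuki. Yuki reports to Zaid. Zaid is at the top.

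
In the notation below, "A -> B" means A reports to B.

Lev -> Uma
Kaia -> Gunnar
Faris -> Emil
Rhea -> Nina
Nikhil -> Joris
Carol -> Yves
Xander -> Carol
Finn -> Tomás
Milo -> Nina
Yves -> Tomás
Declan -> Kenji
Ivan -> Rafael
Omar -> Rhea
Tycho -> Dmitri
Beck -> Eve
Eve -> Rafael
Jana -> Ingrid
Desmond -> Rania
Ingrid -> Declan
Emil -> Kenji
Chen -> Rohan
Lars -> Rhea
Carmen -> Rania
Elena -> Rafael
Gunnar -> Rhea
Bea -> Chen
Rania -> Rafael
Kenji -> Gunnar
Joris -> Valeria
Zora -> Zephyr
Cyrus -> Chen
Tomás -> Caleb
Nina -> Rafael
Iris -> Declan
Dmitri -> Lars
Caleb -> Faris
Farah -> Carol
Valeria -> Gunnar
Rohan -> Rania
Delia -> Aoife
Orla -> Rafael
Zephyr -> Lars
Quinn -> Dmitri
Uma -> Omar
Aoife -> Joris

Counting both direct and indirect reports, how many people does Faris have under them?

Faris directly manages Caleb. Under Caleb: Tomás, Finn, Yves, Carol, Farah, Xander (6). That's 7 in total.

7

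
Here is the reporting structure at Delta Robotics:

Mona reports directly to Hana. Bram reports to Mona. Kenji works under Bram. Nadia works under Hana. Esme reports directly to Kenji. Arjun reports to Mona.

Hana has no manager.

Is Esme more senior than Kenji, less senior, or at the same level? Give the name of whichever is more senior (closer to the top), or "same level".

Kenji

Esme is 4 levels below Hana; Kenji is 3. Kenji is higher.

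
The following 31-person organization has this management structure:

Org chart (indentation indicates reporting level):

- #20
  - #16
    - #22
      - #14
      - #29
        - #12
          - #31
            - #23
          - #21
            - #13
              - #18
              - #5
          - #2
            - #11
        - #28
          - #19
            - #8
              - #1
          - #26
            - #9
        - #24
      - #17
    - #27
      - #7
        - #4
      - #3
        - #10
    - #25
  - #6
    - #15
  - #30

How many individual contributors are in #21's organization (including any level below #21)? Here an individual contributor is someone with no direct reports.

2

The people in #21's organization with no one reporting to them are #5, #18. That is 2.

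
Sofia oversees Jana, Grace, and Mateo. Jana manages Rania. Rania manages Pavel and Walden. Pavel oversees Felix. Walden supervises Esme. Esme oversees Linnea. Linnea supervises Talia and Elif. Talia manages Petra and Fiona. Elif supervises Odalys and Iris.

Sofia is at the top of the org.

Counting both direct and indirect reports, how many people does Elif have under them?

2

Elif directly manages Odalys, Iris. Odalys has no reports. Iris has no reports. So Elif's organization is 2 direct reports plus everyone under them: 1 + 1 = 2.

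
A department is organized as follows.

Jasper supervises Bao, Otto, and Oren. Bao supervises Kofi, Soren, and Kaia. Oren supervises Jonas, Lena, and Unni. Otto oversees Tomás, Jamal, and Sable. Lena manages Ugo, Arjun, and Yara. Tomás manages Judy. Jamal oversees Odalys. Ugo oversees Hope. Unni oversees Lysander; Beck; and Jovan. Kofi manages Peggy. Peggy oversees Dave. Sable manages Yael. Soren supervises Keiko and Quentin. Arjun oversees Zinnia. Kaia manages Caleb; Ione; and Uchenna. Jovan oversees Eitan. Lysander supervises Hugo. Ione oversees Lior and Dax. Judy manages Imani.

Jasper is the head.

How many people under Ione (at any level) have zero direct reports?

The people in Ione's organization with no one reporting to them are Dax, Lior. That is 2.

2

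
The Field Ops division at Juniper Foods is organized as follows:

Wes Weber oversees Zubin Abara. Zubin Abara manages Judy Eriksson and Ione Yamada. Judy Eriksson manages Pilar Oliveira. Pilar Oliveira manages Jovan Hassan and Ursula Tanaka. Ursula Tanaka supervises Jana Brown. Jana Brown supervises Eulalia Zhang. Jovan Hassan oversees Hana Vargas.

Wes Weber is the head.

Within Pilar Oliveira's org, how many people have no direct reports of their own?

The people in Pilar Oliveira's organization with no one reporting to them are Hana Vargas, Eulalia Zhang. That is 2.

2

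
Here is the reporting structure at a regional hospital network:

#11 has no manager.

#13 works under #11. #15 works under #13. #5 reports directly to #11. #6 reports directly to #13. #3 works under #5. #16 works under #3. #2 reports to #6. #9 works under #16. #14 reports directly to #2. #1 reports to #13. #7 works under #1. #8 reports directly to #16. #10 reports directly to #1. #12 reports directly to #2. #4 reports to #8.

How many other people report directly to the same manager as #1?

#1 reports to #13. #13's other direct reports are #15, #6 — 2 peers.

2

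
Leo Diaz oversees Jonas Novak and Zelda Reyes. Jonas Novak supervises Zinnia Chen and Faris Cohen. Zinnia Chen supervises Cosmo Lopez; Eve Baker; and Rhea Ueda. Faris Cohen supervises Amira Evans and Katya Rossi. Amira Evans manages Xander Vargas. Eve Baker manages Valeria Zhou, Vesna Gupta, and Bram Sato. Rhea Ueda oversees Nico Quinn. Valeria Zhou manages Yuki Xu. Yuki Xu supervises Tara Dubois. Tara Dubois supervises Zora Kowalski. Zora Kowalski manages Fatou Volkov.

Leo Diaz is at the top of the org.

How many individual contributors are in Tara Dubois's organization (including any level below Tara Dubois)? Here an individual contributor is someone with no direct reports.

1

The only person in Tara Dubois's organization with no one reporting to them is Fatou Volkov. That is 1.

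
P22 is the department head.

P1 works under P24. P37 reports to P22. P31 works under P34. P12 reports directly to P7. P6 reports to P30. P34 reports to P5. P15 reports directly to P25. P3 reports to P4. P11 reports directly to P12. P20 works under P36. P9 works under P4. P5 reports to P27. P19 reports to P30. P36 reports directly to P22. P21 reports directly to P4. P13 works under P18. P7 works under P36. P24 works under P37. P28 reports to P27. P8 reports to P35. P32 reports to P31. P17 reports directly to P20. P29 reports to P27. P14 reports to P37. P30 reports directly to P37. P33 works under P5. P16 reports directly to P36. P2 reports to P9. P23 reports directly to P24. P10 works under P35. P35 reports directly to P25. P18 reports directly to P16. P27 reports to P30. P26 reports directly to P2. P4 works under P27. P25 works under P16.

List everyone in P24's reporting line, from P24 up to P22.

P24 reports to P37. P37 reports to P22. P22 is at the top.

P24 -> P37 -> P22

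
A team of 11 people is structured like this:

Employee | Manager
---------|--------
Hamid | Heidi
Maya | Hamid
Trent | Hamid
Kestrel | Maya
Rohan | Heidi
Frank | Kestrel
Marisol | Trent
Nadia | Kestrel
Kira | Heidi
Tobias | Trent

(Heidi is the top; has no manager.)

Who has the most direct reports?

Heidi

Direct-report counts: Heidi has 3; Hamid has 2; Trent has 2; Maya has 1; Kestrel has 2. The largest is 3, held by Heidi.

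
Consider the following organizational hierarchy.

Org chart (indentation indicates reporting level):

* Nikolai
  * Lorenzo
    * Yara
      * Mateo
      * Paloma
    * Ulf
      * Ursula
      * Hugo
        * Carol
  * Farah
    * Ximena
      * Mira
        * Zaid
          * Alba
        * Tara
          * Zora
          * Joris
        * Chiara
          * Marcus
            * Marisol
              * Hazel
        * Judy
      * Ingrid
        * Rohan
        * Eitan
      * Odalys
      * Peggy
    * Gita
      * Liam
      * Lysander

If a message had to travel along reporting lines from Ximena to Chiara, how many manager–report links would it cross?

Chiara is in Ximena's organization: the chain from Chiara up to Ximena is Chiara → Mira → Ximena, which is 2 links.

2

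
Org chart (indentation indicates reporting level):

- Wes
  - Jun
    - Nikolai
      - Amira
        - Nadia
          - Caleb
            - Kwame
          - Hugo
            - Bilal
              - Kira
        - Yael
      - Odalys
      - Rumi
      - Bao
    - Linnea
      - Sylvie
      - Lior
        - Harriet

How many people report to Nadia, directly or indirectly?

5

Nadia directly manages Caleb, Hugo. Under Caleb: Kwame (1). Under Hugo: Bilal, Kira (2). So Nadia's organization is 2 direct reports plus everyone under them: 2 + 3 = 5.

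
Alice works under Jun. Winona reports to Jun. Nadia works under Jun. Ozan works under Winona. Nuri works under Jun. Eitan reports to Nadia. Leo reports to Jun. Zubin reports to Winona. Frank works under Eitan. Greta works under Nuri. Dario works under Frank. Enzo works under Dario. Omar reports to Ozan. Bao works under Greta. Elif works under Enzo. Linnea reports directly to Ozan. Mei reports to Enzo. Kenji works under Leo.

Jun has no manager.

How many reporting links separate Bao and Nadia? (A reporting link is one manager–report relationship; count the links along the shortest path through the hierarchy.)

Bao is 3 levels below Jun, and Nadia is 1 level below Jun (their lowest common manager). The shortest path runs up from Bao to Jun and back down to Nadia: 3 + 1 = 4 links.

4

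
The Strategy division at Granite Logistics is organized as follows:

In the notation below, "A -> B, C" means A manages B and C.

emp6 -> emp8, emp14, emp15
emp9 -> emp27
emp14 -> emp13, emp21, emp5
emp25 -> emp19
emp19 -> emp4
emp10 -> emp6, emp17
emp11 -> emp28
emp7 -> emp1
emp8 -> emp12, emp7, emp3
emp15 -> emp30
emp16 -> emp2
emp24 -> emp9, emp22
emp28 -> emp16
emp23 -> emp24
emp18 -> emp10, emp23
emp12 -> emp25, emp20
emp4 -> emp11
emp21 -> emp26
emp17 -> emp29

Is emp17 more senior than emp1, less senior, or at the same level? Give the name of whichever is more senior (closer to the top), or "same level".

emp17

emp17 is 2 levels below emp18; emp1 is 5. emp17 is higher.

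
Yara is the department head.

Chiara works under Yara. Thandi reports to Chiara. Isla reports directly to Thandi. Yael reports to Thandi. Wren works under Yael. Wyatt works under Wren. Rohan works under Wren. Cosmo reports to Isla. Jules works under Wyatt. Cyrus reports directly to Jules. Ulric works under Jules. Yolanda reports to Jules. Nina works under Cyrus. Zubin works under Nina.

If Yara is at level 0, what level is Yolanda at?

Chain from Yolanda up to Yara: Yolanda → Jules → Wyatt → Wren → Yael → Thandi → Chiara → Yara. That is 7 steps up, so Yolanda is 7 levels below Yara.

7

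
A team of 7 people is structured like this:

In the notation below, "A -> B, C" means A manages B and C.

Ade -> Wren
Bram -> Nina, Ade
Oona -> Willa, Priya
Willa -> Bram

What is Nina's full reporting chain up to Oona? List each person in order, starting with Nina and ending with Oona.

Nina -> Bram -> Willa -> Oona

Nina reports to Bram. Bram reports to Willa. Willa reports to Oona. Oona is at the top.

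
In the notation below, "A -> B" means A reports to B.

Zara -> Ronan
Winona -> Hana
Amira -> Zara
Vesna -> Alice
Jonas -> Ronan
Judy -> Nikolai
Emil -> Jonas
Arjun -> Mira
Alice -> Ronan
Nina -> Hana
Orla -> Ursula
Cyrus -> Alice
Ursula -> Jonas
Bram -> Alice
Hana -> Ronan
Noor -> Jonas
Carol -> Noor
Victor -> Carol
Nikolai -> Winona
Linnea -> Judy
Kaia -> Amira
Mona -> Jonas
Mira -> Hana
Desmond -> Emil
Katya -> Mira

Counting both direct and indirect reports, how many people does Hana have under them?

8

Hana directly manages Winona, Mira, Nina. Under Winona: Nikolai, Judy, Linnea (3). Under Mira: Arjun, Katya (2). Nina has no reports. So Hana's organization is 3 direct reports plus everyone under them: 4 + 3 + 1 = 8.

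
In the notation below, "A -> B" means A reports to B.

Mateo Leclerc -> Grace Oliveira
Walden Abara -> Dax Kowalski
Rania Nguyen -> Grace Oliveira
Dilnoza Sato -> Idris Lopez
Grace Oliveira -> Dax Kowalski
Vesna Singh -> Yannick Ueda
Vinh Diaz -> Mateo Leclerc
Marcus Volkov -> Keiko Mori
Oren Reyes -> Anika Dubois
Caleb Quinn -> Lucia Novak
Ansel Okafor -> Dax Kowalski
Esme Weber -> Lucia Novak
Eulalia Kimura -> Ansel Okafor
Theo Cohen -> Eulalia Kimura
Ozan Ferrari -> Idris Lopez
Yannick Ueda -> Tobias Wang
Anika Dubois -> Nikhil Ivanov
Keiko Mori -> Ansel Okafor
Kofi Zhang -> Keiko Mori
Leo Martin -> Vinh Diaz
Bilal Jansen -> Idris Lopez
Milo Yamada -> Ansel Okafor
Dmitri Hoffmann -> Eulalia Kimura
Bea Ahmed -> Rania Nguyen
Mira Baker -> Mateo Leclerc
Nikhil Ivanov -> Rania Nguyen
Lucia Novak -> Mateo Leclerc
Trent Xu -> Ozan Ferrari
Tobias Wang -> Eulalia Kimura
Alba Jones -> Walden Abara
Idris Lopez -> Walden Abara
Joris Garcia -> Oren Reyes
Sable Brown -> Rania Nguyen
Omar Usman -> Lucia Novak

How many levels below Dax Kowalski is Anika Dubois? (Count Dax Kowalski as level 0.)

Chain from Anika Dubois up to Dax Kowalski: Anika Dubois → Nikhil Ivanov → Rania Nguyen → Grace Oliveira → Dax Kowalski. That is 4 steps up, so Anika Dubois is 4 levels below Dax Kowalski.

4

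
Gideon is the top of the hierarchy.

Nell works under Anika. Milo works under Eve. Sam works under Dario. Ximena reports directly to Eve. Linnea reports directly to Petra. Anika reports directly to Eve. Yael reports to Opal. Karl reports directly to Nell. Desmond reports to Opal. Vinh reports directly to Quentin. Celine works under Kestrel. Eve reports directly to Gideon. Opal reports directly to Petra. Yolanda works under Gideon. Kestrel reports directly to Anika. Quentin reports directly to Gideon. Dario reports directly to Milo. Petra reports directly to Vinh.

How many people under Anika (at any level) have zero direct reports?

The people in Anika's organization with no one reporting to them are Karl, Celine. That is 2.

2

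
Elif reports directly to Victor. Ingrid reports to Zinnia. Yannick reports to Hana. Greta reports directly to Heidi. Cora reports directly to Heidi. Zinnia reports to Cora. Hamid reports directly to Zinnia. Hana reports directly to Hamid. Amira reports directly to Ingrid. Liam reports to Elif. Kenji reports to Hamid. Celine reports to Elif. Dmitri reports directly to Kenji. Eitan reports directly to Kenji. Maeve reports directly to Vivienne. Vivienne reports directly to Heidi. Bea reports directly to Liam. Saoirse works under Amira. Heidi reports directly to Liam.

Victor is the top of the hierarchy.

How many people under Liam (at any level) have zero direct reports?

7

The people in Liam's organization with no one reporting to them are Bea, Greta, Maeve, Yannick, Eitan, Dmitri, Saoirse. That is 7.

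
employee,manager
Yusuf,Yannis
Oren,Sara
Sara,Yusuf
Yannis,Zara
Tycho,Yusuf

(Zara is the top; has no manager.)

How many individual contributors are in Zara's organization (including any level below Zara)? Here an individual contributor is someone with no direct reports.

2

The people in Zara's organization with no one reporting to them are Tycho, Oren. That is 2.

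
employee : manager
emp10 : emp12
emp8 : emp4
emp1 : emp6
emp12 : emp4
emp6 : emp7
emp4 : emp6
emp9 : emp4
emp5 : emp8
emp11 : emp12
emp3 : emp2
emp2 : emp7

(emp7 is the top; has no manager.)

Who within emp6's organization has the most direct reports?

Direct-report counts within emp6's organization: emp6 has 2; emp4 has 3; emp12 has 2; emp8 has 1. The largest is 3, held by emp4.

emp4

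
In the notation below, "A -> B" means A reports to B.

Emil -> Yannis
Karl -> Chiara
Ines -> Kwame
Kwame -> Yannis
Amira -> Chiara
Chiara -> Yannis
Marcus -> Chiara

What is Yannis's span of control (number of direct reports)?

3

Yannis directly manages Chiara, Kwame, Emil. That is 3 direct reports.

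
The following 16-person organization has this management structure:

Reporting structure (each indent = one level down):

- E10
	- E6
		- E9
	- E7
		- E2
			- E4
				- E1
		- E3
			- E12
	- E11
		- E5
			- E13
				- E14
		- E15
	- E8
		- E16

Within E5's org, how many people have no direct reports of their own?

1

The only person in E5's organization with no one reporting to them is E14. That is 1.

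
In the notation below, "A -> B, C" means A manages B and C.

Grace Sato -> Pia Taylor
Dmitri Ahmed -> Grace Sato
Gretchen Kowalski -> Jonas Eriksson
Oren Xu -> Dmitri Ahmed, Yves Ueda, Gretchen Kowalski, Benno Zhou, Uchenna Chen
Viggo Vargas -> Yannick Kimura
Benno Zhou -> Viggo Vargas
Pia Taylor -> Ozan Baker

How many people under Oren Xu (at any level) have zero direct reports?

The people in Oren Xu's organization with no one reporting to them are Uchenna Chen, Yannick Kimura, Jonas Eriksson, Yves Ueda, Ozan Baker. That is 5.

5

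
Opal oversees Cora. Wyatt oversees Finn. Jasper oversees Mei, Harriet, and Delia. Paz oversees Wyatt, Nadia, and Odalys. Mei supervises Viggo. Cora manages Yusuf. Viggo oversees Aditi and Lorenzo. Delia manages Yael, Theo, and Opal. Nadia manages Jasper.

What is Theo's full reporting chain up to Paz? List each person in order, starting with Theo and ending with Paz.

Theo -> Delia -> Jasper -> Nadia -> Paz

Theo reports to Delia. Delia reports to Jasper. Jasper reports to Nadia. Nadia reports to Paz. Paz is at the top.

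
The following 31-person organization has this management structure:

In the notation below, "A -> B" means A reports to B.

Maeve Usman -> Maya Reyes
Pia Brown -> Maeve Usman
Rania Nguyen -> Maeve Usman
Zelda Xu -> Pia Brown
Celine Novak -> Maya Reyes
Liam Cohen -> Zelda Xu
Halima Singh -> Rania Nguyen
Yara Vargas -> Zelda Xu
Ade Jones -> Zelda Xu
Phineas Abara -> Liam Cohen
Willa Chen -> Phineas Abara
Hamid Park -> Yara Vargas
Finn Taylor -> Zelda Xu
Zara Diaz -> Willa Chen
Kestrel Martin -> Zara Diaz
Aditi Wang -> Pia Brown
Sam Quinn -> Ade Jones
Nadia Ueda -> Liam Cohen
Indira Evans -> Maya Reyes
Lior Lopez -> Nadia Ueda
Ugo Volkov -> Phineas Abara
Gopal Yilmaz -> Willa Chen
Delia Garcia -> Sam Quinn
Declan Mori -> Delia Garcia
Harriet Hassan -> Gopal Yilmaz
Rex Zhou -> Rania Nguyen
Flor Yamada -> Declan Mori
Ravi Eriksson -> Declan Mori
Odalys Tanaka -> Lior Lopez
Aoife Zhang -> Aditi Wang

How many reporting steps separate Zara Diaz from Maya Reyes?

Chain from Zara Diaz up to Maya Reyes: Zara Diaz → Willa Chen → Phineas Abara → Liam Cohen → Zelda Xu → Pia Brown → Maeve Usman → Maya Reyes. That is 7 steps up, so Zara Diaz is 7 levels below Maya Reyes.

7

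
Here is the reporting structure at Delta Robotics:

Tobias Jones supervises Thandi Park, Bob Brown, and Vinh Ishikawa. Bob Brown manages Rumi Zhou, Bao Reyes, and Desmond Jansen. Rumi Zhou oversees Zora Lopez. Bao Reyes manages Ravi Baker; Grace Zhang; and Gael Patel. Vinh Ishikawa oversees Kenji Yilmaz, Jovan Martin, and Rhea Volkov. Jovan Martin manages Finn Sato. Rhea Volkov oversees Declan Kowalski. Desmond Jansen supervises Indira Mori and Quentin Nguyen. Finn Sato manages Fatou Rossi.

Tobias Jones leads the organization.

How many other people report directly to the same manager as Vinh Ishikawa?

2

Vinh Ishikawa reports to Tobias Jones. Tobias Jones's other direct reports are Thandi Park, Bob Brown — 2 peers.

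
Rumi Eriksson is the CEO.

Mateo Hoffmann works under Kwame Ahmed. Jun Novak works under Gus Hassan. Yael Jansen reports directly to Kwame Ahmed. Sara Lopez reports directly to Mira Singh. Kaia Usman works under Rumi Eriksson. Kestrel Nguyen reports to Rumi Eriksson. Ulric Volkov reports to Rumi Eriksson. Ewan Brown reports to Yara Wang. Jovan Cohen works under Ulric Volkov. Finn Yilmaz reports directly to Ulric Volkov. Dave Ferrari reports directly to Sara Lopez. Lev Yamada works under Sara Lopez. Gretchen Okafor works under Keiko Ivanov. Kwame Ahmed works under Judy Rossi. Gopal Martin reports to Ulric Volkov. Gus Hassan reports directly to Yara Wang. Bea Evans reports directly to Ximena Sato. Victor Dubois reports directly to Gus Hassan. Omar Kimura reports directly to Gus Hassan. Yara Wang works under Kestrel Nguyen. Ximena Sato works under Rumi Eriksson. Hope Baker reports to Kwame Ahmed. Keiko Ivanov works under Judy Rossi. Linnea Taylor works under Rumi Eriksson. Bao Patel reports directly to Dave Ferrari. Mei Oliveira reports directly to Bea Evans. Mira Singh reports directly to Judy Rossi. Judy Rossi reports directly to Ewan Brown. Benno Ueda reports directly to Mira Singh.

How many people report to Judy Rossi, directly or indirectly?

12

Judy Rossi directly manages Mira Singh, Kwame Ahmed, Keiko Ivanov. Under Mira Singh: Benno Ueda, Sara Lopez, Lev Yamada, Dave Ferrari, Bao Patel (5). Under Kwame Ahmed: Yael Jansen, Mateo Hoffmann, Hope Baker (3). Under Keiko Ivanov: Gretchen Okafor (1). So Judy Rossi's organization is 3 direct reports plus everyone under them: 6 + 4 + 2 = 12.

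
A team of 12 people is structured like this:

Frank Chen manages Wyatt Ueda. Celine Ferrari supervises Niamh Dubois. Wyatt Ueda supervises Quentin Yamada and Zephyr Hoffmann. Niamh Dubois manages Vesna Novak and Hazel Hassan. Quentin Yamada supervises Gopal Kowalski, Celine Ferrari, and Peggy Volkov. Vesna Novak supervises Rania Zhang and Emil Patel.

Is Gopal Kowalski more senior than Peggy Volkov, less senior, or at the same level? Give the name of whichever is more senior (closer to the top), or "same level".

same level

Both Gopal Kowalski and Peggy Volkov are 3 levels below Frank Chen.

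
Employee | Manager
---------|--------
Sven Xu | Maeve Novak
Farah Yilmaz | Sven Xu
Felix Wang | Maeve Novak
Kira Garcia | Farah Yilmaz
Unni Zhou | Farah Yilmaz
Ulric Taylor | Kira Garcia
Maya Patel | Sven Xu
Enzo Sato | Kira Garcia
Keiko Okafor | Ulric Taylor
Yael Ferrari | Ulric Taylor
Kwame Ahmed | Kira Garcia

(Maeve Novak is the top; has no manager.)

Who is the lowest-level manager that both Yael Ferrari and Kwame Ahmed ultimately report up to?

Kira Garcia

Yael Ferrari's chain of managers is Ulric Taylor, Kira Garcia, Farah Yilmaz, Sven Xu, Maeve Novak. Kwame Ahmed's chain of managers is Kira Garcia, Farah Yilmaz, Sven Xu, Maeve Novak. The first manager that appears in both chains is Kira Garcia.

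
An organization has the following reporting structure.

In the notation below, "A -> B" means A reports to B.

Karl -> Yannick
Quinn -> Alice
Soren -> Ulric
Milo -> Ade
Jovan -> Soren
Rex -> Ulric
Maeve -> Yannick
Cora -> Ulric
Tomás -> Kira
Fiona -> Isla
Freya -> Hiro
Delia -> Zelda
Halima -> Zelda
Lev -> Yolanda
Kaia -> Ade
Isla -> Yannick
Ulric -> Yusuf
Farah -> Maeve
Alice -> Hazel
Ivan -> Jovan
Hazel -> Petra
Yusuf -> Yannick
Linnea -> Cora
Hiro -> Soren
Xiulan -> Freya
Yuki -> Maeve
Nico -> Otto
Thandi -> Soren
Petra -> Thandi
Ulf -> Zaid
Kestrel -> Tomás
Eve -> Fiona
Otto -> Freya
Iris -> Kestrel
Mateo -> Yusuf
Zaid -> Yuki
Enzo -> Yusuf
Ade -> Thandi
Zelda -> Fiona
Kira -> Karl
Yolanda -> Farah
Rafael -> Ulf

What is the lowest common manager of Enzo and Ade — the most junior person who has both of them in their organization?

Yusuf

Enzo's chain of managers is Yusuf, Yannick. Ade's chain of managers is Thandi, Soren, Ulric, Yusuf, Yannick. The first manager that appears in both chains is Yusuf.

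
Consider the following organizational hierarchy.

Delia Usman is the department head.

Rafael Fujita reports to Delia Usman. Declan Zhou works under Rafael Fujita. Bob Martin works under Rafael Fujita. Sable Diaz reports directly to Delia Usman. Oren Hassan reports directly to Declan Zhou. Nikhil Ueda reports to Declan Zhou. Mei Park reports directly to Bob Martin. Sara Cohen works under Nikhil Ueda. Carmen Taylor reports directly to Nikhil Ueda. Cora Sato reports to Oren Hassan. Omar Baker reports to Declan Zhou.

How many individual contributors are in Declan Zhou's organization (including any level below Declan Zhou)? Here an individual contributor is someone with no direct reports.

4

The people in Declan Zhou's organization with no one reporting to them are Omar Baker, Carmen Taylor, Sara Cohen, Cora Sato. That is 4.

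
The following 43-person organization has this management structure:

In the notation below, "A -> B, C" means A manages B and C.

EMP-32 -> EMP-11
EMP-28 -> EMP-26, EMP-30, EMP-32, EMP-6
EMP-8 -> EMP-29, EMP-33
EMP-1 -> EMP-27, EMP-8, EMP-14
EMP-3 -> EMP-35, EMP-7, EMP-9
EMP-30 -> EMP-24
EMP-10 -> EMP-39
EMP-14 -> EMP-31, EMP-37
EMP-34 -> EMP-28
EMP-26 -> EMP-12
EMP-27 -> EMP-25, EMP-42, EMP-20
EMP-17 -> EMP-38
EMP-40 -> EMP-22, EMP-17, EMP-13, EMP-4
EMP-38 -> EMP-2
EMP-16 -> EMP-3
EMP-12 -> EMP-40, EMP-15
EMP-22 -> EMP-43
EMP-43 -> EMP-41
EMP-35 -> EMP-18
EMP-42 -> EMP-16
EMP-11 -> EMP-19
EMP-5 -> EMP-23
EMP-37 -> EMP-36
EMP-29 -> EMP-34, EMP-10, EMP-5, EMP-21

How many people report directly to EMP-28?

EMP-28 directly manages EMP-26, EMP-30, EMP-32, EMP-6. That is 4 direct reports.

4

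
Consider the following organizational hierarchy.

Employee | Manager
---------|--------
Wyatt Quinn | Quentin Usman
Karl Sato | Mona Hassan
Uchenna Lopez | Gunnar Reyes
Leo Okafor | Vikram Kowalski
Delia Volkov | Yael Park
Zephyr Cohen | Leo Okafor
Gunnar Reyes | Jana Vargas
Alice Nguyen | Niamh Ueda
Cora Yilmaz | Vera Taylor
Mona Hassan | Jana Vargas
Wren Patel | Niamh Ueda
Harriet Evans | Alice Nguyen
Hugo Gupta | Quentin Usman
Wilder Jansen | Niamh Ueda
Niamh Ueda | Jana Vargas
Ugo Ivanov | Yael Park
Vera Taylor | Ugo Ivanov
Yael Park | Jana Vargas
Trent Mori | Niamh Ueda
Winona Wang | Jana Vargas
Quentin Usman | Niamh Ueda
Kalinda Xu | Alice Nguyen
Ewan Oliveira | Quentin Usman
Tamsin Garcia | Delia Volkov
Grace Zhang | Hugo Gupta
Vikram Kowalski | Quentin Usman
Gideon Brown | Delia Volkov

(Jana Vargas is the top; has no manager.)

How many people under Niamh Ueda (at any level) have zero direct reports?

9

The people in Niamh Ueda's organization with no one reporting to them are Wilder Jansen, Wren Patel, Trent Mori, Kalinda Xu, Harriet Evans, Ewan Oliveira, Grace Zhang, Zephyr Cohen, Wyatt Quinn. That is 9.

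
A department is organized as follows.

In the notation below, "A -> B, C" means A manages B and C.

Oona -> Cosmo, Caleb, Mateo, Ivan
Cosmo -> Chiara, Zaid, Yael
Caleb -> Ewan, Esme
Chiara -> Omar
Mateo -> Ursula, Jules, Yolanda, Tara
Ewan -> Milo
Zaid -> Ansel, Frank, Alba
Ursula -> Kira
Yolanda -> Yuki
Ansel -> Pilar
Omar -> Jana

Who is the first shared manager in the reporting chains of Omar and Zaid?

Omar's chain of managers is Chiara, Cosmo, Oona. Zaid's chain of managers is Cosmo, Oona. The first manager that appears in both chains is Cosmo.

Cosmo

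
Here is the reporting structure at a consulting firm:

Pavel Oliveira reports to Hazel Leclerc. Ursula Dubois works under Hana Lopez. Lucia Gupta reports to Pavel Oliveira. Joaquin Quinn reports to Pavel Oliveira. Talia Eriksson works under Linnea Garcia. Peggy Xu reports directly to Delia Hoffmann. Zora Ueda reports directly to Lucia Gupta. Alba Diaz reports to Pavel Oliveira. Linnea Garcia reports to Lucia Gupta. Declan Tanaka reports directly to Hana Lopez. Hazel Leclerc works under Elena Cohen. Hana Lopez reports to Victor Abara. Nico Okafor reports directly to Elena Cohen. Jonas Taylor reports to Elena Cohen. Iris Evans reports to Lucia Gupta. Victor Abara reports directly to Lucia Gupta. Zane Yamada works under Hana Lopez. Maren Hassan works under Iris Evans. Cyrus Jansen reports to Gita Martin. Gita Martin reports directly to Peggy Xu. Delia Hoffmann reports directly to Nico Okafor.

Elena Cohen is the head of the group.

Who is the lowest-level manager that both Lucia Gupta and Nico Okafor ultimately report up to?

Elena Cohen

Lucia Gupta's chain of managers is Pavel Oliveira, Hazel Leclerc, Elena Cohen. Nico Okafor's chain of managers is Elena Cohen. The first manager that appears in both chains is Elena Cohen.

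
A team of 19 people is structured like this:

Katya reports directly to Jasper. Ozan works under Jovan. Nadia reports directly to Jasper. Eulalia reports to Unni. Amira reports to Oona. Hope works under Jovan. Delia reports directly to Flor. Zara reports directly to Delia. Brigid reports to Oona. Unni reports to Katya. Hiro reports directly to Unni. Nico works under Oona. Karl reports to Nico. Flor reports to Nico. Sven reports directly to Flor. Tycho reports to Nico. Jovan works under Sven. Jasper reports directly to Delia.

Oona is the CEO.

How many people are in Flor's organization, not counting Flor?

Flor directly manages Sven, Delia. Under Sven: Jovan, Ozan, Hope (3). Under Delia: Zara, Jasper, Nadia, Katya, Unni, Hiro, Eulalia (7). So Flor's organization is 2 direct reports plus everyone under them: 4 + 8 = 12.

12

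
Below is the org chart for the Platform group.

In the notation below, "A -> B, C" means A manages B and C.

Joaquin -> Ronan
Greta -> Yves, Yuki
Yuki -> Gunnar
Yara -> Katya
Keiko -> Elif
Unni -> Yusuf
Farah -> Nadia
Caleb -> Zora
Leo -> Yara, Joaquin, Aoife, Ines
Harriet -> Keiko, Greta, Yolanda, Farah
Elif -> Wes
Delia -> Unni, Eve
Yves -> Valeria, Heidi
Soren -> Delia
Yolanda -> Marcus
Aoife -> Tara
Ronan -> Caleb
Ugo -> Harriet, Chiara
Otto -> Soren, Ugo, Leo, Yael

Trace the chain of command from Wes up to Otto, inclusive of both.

Wes -> Elif -> Keiko -> Harriet -> Ugo -> Otto

Wes reports to Elif. Elif reports to Keiko. Keiko reports to Harriet. Harriet reports to Ugo. Ugo reports to Otto. Otto is at the top.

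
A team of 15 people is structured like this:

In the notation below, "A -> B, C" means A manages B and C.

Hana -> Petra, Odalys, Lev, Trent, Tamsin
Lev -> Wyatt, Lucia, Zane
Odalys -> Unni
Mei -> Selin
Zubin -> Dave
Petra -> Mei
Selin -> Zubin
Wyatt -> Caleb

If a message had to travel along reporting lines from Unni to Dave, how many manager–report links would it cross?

Unni is 2 levels below Hana, and Dave is 5 levels below Hana (their lowest common manager). The shortest path runs up from Unni to Hana and back down to Dave: 2 + 5 = 7 links.

7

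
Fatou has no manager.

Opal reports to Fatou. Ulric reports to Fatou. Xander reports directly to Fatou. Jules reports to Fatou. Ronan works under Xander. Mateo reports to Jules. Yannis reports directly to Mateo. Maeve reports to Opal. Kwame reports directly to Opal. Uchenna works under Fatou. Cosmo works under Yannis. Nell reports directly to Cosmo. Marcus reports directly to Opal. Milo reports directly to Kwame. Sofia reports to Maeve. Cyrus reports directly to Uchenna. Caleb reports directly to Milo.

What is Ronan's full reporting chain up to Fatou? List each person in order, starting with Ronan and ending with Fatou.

Ronan reports to Xander. Xander reports to Fatou. Fatou is at the top.

Ronan -> Xander -> Fatou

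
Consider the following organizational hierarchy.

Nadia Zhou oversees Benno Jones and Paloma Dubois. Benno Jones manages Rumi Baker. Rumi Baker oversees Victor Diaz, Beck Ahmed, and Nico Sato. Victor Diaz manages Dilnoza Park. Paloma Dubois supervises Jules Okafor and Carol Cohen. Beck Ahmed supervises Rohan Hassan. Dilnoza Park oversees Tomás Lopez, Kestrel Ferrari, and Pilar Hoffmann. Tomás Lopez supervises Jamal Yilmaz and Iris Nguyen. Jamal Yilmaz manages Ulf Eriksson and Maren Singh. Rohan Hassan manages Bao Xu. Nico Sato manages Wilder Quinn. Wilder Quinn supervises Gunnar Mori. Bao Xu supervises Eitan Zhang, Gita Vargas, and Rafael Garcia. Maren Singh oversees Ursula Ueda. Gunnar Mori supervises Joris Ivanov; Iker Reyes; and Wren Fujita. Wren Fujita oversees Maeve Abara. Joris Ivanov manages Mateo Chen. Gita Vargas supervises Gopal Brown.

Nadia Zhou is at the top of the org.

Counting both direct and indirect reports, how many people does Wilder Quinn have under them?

Wilder Quinn directly manages Gunnar Mori. Under Gunnar Mori: Iker Reyes, Joris Ivanov, Mateo Chen, Wren Fujita, Maeve Abara (5). That's 6 in total.

6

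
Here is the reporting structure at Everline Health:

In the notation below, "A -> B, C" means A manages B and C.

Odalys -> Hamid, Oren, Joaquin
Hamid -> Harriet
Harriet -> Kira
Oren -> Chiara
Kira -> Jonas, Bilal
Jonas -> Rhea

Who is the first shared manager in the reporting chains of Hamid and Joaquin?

Odalys

Hamid's chain of managers is Odalys. Joaquin's chain of managers is Odalys. The first manager that appears in both chains is Odalys.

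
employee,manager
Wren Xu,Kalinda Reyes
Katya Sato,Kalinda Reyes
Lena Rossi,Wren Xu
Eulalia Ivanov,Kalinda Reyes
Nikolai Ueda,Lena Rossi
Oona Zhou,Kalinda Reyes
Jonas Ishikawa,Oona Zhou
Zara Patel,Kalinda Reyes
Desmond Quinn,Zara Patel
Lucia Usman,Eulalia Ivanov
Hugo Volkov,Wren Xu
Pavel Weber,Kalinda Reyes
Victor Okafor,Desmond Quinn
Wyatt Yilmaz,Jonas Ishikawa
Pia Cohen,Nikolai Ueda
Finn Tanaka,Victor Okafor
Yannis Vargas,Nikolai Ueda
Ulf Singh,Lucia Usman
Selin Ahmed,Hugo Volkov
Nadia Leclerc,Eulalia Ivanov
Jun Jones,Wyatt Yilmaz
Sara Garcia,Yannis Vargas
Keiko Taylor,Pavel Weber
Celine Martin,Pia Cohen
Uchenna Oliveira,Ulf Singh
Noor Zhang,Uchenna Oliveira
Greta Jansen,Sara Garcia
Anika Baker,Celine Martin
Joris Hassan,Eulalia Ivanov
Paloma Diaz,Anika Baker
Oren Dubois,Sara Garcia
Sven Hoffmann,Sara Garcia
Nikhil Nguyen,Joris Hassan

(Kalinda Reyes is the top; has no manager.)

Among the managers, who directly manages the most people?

Direct-report counts: Kalinda Reyes has 6; Pavel Weber has 1; Zara Patel has 1; Desmond Quinn has 1; Victor Okafor has 1; Oona Zhou has 1; Jonas Ishikawa has 1; Wyatt Yilmaz has 1; Eulalia Ivanov has 3; Joris Hassan has 1; Lucia Usman has 1; Ulf Singh has 1; Uchenna Oliveira has 1; Wren Xu has 2; Hugo Volkov has 1; Lena Rossi has 1; Nikolai Ueda has 2; Yannis Vargas has 1; Sara Garcia has 3; Pia Cohen has 1; Celine Martin has 1; Anika Baker has 1. The largest is 6, held by Kalinda Reyes.

Kalinda Reyes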